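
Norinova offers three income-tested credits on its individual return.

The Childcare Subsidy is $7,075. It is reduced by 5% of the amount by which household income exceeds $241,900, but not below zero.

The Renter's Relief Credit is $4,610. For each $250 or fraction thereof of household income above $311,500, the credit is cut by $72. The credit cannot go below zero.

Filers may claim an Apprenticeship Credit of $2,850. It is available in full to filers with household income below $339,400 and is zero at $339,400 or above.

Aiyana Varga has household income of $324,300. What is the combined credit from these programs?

$6,671

Childcare Subsidy: 5% of the $82,400 excess over $241,900 is $4,120; credit = $7,075 − $4,120 = $2,955.
Renter's Relief Credit: income exceeds $311,500 by $12,800, which is 52 full-or-partial $250 increments; reduction = 52 × $72 = $3,744, leaving $866.
Apprenticeship Credit: $324,300 is below the $339,400 cutoff, so the full $2,850 applies.
Total: $2,955 + $866 + $2,850 = $6,671.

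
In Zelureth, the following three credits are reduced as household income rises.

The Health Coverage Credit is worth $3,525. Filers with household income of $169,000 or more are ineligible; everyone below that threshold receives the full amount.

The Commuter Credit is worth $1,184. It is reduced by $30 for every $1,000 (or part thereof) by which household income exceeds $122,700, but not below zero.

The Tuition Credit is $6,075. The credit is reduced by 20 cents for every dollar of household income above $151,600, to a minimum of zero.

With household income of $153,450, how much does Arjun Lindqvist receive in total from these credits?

Health Coverage Credit: $153,450 is below the $169,000 cutoff, so the full $3,525 applies.
Commuter Credit: income exceeds $122,700 by $30,750, which is 31 full-or-partial $1,000 increments; reduction = 31 × $30 = $930, leaving $254.
Tuition Credit: 20% of the $1,850 excess over $151,600 is $370; credit = $6,075 − $370 = $5,705.
Total: $3,525 + $254 + $5,705 = $9,484.

$9,484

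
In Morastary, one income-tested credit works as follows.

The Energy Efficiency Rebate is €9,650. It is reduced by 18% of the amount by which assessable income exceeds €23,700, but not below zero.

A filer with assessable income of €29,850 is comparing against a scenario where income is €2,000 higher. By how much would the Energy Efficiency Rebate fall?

At €29,850 — 18% of the €6,150 excess over €23,700 is €1,107; credit = €9,650 − €1,107 = €8,543.
At €31,850 — 18% of the €8,150 excess over €23,700 is €1,467; credit = €9,650 − €1,467 = €8,183.
Lost: €8,543 − €8,183 = €360.

€360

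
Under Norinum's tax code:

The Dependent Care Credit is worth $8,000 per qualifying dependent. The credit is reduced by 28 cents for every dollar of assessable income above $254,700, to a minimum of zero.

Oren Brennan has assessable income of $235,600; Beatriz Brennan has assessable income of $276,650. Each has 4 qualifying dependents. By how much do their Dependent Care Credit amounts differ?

$6,146

Oren ($235,600): Dependent Care Credit: base = 4 × $8,000 = $32,000. $235,600 is at or below the $254,700 threshold, so the full $32,000 applies.
Beatriz ($276,650): Dependent Care Credit: base = 4 × $8,000 = $32,000. 28% of the $21,950 excess over $254,700 is $6,146; credit = $32,000 − $6,146 = $25,854.
Difference: |$32,000 − $25,854| = $6,146.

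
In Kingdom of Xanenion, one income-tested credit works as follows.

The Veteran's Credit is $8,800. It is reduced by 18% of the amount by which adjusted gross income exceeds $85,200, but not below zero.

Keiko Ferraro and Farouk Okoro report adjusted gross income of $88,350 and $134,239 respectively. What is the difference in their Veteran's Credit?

$8,233

Keiko ($88,350): Veteran's Credit: 18% of the $3,150 excess over $85,200 is $567; credit = $8,800 − $567 = $8,233.
Farouk ($134,239): Veteran's Credit: 18% of the $49,039 excess over $85,200 is $8,827.02 ≥ base, so the credit is $0.
Difference: |$8,233 − $0| = $8,233.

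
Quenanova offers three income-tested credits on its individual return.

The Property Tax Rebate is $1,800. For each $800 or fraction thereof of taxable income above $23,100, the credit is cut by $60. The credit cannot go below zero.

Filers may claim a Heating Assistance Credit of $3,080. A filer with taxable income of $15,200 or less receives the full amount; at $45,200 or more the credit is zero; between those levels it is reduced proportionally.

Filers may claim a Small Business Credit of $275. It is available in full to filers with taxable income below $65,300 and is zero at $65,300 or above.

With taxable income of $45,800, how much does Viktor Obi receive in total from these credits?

Property Tax Rebate: income exceeds $23,100 by $22,700, which is 29 full-or-partial $800 increments; reduction = 29 × $60 = $1,740, leaving $60.
Heating Assistance Credit: $45,800 is at or above $45,200, so the credit is $0.
Small Business Credit: $45,800 is below the $65,300 cutoff, so the full $275 applies.
Total: $60 + $0 + $275 = $335.

$335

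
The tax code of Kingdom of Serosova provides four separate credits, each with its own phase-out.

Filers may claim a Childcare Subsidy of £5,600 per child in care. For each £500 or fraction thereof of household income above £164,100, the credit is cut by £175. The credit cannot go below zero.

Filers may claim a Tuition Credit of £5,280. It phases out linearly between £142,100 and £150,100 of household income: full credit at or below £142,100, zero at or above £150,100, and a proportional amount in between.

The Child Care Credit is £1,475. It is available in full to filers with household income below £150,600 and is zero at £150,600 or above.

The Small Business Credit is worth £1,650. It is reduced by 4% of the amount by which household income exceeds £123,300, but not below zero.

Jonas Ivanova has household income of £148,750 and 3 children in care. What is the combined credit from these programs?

Childcare Subsidy: base = 3 × £5,600 = £16,800. £148,750 is at or below the £164,100 threshold, so the full £16,800 applies.
Tuition Credit: £148,750 is £6,650 into a £8,000 phase-out range, leaving 1,350/8,000 of the credit: £5,280 × 1,350/8,000 = £891.
Child Care Credit: £148,750 is below the £150,600 cutoff, so the full £1,475 applies.
Small Business Credit: 4% of the £25,450 excess over £123,300 is £1,018; credit = £1,650 − £1,018 = £632.
Total: £16,800 + £891 + £1,475 + £632 = £19,798.

£19,798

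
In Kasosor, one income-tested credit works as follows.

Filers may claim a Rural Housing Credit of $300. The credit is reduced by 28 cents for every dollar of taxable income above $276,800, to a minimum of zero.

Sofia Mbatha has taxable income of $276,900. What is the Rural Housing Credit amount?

$272

Rural Housing Credit: 28% of the $100 excess over $276,800 is $28; credit = $300 − $28 = $272.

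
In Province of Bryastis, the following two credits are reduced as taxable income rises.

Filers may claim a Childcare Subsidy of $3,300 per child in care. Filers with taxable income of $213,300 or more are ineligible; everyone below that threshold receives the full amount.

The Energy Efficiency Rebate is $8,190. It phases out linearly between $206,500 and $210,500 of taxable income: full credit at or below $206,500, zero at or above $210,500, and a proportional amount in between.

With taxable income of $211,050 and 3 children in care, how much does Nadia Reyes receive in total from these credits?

$9,900

Childcare Subsidy: base = 3 × $3,300 = $9,900. $211,050 is below the $213,300 cutoff, so the full $9,900 applies.
Energy Efficiency Rebate: $211,050 is at or above $210,500, so the credit is $0.
Total: $9,900 + $0 = $9,900.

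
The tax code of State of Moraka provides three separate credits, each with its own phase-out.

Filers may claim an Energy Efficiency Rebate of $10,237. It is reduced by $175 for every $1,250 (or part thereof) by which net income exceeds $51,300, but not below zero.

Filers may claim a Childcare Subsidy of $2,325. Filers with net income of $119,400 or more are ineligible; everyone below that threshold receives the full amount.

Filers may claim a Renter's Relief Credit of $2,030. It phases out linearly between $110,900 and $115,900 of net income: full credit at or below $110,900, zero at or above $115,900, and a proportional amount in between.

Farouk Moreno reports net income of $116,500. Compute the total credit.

Energy Efficiency Rebate: income exceeds $51,300 by $65,200, which is 53 full-or-partial $1,250 increments; reduction = 53 × $175 = $9,275, leaving $962.
Childcare Subsidy: $116,500 is below the $119,400 cutoff, so the full $2,325 applies.
Renter's Relief Credit: $116,500 is at or above $115,900, so the credit is $0.
Total: $962 + $2,325 + $0 = $3,287.

$3,287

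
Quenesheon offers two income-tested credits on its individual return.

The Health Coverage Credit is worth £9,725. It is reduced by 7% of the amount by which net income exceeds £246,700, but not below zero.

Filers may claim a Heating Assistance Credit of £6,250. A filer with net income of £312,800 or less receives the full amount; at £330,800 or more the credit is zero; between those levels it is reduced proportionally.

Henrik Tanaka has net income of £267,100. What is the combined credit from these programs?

£14,547

Health Coverage Credit: 7% of the £20,400 excess over £246,700 is £1,428; credit = £9,725 − £1,428 = £8,297.
Heating Assistance Credit: £267,100 is at or below the £312,800 threshold, so the full £6,250 applies.
Total: £8,297 + £6,250 = £14,547.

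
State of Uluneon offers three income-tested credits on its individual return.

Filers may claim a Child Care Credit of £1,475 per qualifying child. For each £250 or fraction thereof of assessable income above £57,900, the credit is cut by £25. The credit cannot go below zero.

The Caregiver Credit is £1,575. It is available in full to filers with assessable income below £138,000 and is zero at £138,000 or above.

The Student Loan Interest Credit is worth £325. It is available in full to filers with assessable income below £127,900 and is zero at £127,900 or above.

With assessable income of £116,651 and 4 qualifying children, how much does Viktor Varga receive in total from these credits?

£1,900

Child Care Credit: base = 4 × £1,475 = £5,900. income exceeds £57,900 by £58,751 → 236 increments × £25 = £5,900 ≥ base, so the credit is £0.
Caregiver Credit: £116,651 is below the £138,000 cutoff, so the full £1,575 applies.
Student Loan Interest Credit: £116,651 is below the £127,900 cutoff, so the full £325 applies.
Total: £0 + £1,575 + £325 = £1,900.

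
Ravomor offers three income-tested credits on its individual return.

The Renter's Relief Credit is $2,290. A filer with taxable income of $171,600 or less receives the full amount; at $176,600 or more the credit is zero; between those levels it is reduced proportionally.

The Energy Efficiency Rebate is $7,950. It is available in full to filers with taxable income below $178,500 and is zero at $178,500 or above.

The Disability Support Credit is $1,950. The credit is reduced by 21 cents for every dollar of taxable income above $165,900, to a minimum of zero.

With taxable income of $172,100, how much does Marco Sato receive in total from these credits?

Renter's Relief Credit: $172,100 is $500 into a $5,000 phase-out range, leaving 4,500/5,000 of the credit: $2,290 × 4,500/5,000 = $2,061.
Energy Efficiency Rebate: $172,100 is below the $178,500 cutoff, so the full $7,950 applies.
Disability Support Credit: 21% of the $6,200 excess over $165,900 is $1,302; credit = $1,950 − $1,302 = $648.
Total: $2,061 + $7,950 + $648 = $10,659.

$10,659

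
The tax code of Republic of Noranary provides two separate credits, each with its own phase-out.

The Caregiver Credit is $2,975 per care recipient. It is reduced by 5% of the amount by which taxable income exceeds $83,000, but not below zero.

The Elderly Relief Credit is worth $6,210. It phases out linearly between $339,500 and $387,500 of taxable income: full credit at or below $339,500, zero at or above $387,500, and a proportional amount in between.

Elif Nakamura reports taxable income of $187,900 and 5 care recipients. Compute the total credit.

Caregiver Credit: base = 5 × $2,975 = $14,875. 5% of the $104,900 excess over $83,000 is $5,245; credit = $14,875 − $5,245 = $9,630.
Elderly Relief Credit: $187,900 is at or below the $339,500 threshold, so the full $6,210 applies.
Total: $9,630 + $6,210 = $15,840.

$15,840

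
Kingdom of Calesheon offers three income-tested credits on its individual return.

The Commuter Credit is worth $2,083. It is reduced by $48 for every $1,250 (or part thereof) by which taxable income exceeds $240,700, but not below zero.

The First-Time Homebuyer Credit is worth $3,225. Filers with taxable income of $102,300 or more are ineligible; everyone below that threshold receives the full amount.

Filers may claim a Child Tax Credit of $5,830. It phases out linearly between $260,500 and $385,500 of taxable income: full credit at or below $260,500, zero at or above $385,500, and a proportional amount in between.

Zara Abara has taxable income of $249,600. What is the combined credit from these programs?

Commuter Credit: income exceeds $240,700 by $8,900, which is 8 full-or-partial $1,250 increments; reduction = 8 × $48 = $384, leaving $1,699.
First-Time Homebuyer Credit: $249,600 meets or exceeds the $102,300 cutoff, so the credit is $0.
Child Tax Credit: $249,600 is at or below the $260,500 threshold, so the full $5,830 applies.
Total: $1,699 + $0 + $5,830 = $7,529.

$7,529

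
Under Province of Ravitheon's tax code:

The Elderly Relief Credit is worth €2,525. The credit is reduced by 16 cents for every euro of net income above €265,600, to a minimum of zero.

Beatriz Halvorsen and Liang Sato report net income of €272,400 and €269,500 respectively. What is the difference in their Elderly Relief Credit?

€464

Beatriz (€272,400): Elderly Relief Credit: 16% of the €6,800 excess over €265,600 is €1,088; credit = €2,525 − €1,088 = €1,437.
Liang (€269,500): Elderly Relief Credit: 16% of the €3,900 excess over €265,600 is €624; credit = €2,525 − €624 = €1,901.
Difference: |€1,437 − €1,901| = €464.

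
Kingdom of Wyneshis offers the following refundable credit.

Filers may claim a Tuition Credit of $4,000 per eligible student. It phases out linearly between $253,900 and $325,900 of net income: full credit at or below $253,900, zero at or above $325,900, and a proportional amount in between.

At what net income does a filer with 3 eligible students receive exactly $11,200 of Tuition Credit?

$258,700

Full credit = 3 × $4,000 = $12,000.
$11,200 is 11,200/12,000 of the full $12,000, so 800/12,000 of the $72,000 range has been used: income = $253,900 + $72,000 × 800/12,000 = $258,700.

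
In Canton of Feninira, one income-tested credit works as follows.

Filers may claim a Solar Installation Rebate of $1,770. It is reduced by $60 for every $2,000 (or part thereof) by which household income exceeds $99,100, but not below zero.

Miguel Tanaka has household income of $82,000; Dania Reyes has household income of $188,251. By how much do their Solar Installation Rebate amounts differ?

Miguel ($82,000): Solar Installation Rebate: $82,000 is at or below the $99,100 threshold, so the full $1,770 applies.
Dania ($188,251): Solar Installation Rebate: income exceeds $99,100 by $89,151 → 45 increments × $60 = $2,700 ≥ base, so the credit is $0.
Difference: |$1,770 − $0| = $1,770.

$1,770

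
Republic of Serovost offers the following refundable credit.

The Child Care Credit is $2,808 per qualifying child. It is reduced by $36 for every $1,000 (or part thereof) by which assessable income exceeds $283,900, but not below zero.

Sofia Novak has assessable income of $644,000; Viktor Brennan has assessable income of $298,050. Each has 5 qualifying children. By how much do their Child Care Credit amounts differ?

Sofia ($644,000): Child Care Credit: base = 5 × $2,808 = $14,040. income exceeds $283,900 by $360,100, which is 361 full-or-partial $1,000 increments; reduction = 361 × $36 = $12,996, leaving $1,044.
Viktor ($298,050): Child Care Credit: base = 5 × $2,808 = $14,040. income exceeds $283,900 by $14,150, which is 15 full-or-partial $1,000 increments; reduction = 15 × $36 = $540, leaving $13,500.
Difference: |$1,044 − $13,500| = $12,456.

$12,456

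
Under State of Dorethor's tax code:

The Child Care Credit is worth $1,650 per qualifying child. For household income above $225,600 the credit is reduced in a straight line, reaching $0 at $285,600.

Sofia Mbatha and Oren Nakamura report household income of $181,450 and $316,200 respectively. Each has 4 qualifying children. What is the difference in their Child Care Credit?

$6,600

Sofia ($181,450): Child Care Credit: base = 4 × $1,650 = $6,600. $181,450 is at or below the $225,600 threshold, so the full $6,600 applies.
Oren ($316,200): Child Care Credit: base = 4 × $1,650 = $6,600. $316,200 is at or above $285,600, so the credit is $0.
Difference: |$6,600 − $0| = $6,600.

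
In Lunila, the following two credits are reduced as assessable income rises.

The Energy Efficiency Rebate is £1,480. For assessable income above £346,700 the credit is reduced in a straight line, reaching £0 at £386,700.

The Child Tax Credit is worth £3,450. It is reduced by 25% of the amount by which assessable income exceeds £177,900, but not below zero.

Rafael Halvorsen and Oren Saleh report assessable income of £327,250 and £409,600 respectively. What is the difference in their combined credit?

£1,480

Rafael (£327,250): Energy Efficiency Rebate: £327,250 is at or below the £346,700 threshold, so the full £1,480 applies. Child Tax Credit: 25% of the £149,350 excess over £177,900 is £37,337.50 ≥ base, so the credit is £0. total £1,480 + £0 = £1,480
Oren (£409,600): Energy Efficiency Rebate: £409,600 is at or above £386,700, so the credit is £0. Child Tax Credit: 25% of the £231,700 excess over £177,900 is £57,925 ≥ base, so the credit is £0. total £0 + £0 = £0
Difference: |£1,480 − £0| = £1,480.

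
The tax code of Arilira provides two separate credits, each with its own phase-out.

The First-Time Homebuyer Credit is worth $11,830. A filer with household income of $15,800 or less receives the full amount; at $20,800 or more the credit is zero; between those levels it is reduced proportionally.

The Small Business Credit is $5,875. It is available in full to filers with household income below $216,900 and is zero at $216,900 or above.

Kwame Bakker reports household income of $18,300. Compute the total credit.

$11,790

First-Time Homebuyer Credit: $18,300 is $2,500 into a $5,000 phase-out range, leaving 2,500/5,000 of the credit: $11,830 × 2,500/5,000 = $5,915.
Small Business Credit: $18,300 is below the $216,900 cutoff, so the full $5,875 applies.
Total: $5,915 + $5,875 = $11,790.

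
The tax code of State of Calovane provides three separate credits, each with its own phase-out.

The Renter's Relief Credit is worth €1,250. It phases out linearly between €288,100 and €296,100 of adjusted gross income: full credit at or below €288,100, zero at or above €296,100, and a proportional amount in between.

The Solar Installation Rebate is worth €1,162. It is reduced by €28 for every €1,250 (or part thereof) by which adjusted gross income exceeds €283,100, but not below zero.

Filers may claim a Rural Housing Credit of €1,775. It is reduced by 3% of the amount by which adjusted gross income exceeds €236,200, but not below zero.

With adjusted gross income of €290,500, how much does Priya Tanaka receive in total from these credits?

Renter's Relief Credit: €290,500 is €2,400 into a €8,000 phase-out range, leaving 5,600/8,000 of the credit: €1,250 × 5,600/8,000 = €875.
Solar Installation Rebate: income exceeds €283,100 by €7,400, which is 6 full-or-partial €1,250 increments; reduction = 6 × €28 = €168, leaving €994.
Rural Housing Credit: 3% of the €54,300 excess over €236,200 is €1,629; credit = €1,775 − €1,629 = €146.
Total: €875 + €994 + €146 = €2,015.

€2,015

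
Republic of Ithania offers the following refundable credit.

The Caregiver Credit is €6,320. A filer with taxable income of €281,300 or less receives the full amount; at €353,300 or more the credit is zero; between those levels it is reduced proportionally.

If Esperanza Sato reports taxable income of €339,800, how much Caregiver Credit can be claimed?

Caregiver Credit: €339,800 is €58,500 into a €72,000 phase-out range, leaving 13,500/72,000 of the credit: €6,320 × 13,500/72,000 = €1,185.

€1,185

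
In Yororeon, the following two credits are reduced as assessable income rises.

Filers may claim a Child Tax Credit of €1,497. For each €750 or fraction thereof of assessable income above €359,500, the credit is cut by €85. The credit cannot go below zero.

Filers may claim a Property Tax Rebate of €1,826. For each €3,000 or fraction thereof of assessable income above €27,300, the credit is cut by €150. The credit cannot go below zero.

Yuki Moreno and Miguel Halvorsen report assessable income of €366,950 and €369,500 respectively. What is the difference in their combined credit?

€340

Yuki (€366,950): Child Tax Credit: income exceeds €359,500 by €7,450, which is 10 full-or-partial €750 increments; reduction = 10 × €85 = €850, leaving €647. Property Tax Rebate: income exceeds €27,300 by €339,650 → 114 increments × €150 = €17,100 ≥ base, so the credit is €0. total €647 + €0 = €647
Miguel (€369,500): Child Tax Credit: income exceeds €359,500 by €10,000, which is 14 full-or-partial €750 increments; reduction = 14 × €85 = €1,190, leaving €307. Property Tax Rebate: income exceeds €27,300 by €342,200 → 115 increments × €150 = €17,250 ≥ base, so the credit is €0. total €307 + €0 = €307
Difference: |€647 − €307| = €340.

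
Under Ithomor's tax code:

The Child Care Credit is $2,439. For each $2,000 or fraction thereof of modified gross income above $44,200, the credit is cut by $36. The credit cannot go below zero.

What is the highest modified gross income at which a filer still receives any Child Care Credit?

After 67 increments the reduction is 67 × $36 = $2,412, leaving $27; one more increment wipes it out. Increment 67 ends at excess 67 × $2,000 = $134,000, so the highest qualifying income is $44,200 + $134,000 = $178,200.

$178,200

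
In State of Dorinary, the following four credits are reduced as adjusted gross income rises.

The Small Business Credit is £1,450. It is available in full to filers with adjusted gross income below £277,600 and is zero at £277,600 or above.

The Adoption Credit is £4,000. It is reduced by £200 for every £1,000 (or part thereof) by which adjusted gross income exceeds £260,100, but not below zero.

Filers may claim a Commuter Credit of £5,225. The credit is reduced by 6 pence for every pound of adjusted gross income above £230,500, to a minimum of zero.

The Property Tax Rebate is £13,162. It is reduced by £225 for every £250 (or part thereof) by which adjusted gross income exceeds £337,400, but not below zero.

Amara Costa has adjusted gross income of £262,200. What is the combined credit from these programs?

Small Business Credit: £262,200 is below the £277,600 cutoff, so the full £1,450 applies.
Adoption Credit: income exceeds £260,100 by £2,100, which is 3 full-or-partial £1,000 increments; reduction = 3 × £200 = £600, leaving £3,400.
Commuter Credit: 6% of the £31,700 excess over £230,500 is £1,902; credit = £5,225 − £1,902 = £3,323.
Property Tax Rebate: £262,200 is at or below the £337,400 threshold, so the full £13,162 applies.
Total: £1,450 + £3,400 + £3,323 + £13,162 = £21,335.

£21,335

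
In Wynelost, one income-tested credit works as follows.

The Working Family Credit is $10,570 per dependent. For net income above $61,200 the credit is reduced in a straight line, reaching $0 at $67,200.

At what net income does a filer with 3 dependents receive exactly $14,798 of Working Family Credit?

$64,400

Full credit = 3 × $10,570 = $31,710.
$14,798 is 14,798/31,710 of the full $31,710, so 16,912/31,710 of the $6,000 range has been used: income = $61,200 + $6,000 × 16,912/31,710 = $64,400.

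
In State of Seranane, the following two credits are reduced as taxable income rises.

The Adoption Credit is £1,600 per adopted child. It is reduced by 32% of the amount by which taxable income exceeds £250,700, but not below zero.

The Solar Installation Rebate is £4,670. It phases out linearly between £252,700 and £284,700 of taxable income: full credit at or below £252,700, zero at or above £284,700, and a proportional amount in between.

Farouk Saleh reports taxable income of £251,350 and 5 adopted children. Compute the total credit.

Adoption Credit: base = 5 × £1,600 = £8,000. 32% of the £650 excess over £250,700 is £208; credit = £8,000 − £208 = £7,792.
Solar Installation Rebate: £251,350 is at or below the £252,700 threshold, so the full £4,670 applies.
Total: £7,792 + £4,670 = £12,462.

£12,462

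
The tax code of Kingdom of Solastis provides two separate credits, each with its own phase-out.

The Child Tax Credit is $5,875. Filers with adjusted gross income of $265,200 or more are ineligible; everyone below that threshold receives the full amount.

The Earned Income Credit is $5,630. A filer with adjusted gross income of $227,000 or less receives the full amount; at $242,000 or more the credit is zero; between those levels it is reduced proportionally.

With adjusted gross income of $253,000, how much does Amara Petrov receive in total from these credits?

$5,875

Child Tax Credit: $253,000 is below the $265,200 cutoff, so the full $5,875 applies.
Earned Income Credit: $253,000 is at or above $242,000, so the credit is $0.
Total: $5,875 + $0 = $5,875.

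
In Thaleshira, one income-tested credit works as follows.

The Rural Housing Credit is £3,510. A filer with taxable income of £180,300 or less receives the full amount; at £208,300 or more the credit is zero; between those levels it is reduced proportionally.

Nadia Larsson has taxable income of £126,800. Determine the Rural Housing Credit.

Rural Housing Credit: £126,800 is at or below the £180,300 threshold, so the full £3,510 applies.

£3,510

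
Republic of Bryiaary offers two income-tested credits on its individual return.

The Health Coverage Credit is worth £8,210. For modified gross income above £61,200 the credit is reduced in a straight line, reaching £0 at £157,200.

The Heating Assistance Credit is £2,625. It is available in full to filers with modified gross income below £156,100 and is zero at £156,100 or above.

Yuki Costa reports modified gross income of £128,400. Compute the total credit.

£5,088

Health Coverage Credit: £128,400 is £67,200 into a £96,000 phase-out range, leaving 28,800/96,000 of the credit: £8,210 × 28,800/96,000 = £2,463.
Heating Assistance Credit: £128,400 is below the £156,100 cutoff, so the full £2,625 applies.
Total: £2,463 + £2,625 = £5,088.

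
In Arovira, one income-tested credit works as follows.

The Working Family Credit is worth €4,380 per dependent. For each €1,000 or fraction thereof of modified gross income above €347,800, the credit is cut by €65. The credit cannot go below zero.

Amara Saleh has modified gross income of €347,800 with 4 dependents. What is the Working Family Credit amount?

Working Family Credit: base = 4 × €4,380 = €17,520. €347,800 is at or below the €347,800 threshold, so the full €17,520 applies.

€17,520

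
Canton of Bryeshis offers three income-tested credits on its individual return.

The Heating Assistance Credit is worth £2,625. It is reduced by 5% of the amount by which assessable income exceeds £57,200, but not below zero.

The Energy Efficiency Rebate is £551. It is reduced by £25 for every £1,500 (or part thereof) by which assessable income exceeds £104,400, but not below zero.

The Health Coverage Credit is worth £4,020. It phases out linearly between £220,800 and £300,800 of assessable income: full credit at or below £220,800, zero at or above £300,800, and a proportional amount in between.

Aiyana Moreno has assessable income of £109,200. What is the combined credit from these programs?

£4,496

Heating Assistance Credit: 5% of the £52,000 excess over £57,200 is £2,600; credit = £2,625 − £2,600 = £25.
Energy Efficiency Rebate: income exceeds £104,400 by £4,800, which is 4 full-or-partial £1,500 increments; reduction = 4 × £25 = £100, leaving £451.
Health Coverage Credit: £109,200 is at or below the £220,800 threshold, so the full £4,020 applies.
Total: £25 + £451 + £4,020 = £4,496.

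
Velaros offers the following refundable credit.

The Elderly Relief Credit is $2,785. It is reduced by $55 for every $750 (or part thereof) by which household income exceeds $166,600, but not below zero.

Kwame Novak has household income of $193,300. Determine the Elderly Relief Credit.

Elderly Relief Credit: income exceeds $166,600 by $26,700, which is 36 full-or-partial $750 increments; reduction = 36 × $55 = $1,980, leaving $805.

$805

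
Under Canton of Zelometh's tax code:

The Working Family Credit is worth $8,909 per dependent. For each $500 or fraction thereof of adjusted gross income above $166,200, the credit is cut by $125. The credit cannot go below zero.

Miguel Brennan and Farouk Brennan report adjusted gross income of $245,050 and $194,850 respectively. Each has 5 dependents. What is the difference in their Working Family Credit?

$12,500

Miguel ($245,050): Working Family Credit: base = 5 × $8,909 = $44,545. income exceeds $166,200 by $78,850, which is 158 full-or-partial $500 increments; reduction = 158 × $125 = $19,750, leaving $24,795.
Farouk ($194,850): Working Family Credit: base = 5 × $8,909 = $44,545. income exceeds $166,200 by $28,650, which is 58 full-or-partial $500 increments; reduction = 58 × $125 = $7,250, leaving $37,295.
Difference: |$24,795 − $37,295| = $12,500.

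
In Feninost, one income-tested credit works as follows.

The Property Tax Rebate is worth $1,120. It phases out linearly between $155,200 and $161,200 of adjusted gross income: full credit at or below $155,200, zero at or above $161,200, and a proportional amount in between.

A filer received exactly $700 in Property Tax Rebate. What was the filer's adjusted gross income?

$700 is 700/1,120 of the full $1,120, so 420/1,120 of the $6,000 range has been used: income = $155,200 + $6,000 × 420/1,120 = $157,450.

$157,450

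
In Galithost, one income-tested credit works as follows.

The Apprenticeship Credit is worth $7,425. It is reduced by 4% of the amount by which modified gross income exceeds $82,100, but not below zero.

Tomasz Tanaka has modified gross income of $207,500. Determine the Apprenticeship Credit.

$2,409

Apprenticeship Credit: 4% of the $125,400 excess over $82,100 is $5,016; credit = $7,425 − $5,016 = $2,409.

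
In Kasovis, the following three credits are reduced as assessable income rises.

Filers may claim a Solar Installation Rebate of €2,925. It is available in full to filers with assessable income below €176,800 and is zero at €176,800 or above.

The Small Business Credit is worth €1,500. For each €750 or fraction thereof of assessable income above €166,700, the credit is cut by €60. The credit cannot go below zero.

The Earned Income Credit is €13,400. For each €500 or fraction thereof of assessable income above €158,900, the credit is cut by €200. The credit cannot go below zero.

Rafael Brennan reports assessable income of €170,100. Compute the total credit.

Solar Installation Rebate: €170,100 is below the €176,800 cutoff, so the full €2,925 applies.
Small Business Credit: income exceeds €166,700 by €3,400, which is 5 full-or-partial €750 increments; reduction = 5 × €60 = €300, leaving €1,200.
Earned Income Credit: income exceeds €158,900 by €11,200, which is 23 full-or-partial €500 increments; reduction = 23 × €200 = €4,600, leaving €8,800.
Total: €2,925 + €1,200 + €8,800 = €12,925.

€12,925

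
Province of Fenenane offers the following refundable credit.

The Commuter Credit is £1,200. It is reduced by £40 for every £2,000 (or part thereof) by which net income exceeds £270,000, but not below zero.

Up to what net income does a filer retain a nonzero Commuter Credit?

£328,000

After 29 increments the reduction is 29 × £40 = £1,160, leaving £40; one more increment wipes it out. Increment 29 ends at excess 29 × £2,000 = £58,000, so the highest qualifying income is £270,000 + £58,000 = £328,000.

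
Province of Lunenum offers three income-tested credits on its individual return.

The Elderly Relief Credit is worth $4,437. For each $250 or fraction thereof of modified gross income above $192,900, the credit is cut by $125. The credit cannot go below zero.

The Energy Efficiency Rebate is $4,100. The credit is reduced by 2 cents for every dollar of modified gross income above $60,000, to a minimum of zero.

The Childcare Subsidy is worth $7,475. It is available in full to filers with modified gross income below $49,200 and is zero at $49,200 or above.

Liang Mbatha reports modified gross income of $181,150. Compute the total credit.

Elderly Relief Credit: $181,150 is at or below the $192,900 threshold, so the full $4,437 applies.
Energy Efficiency Rebate: 2% of the $121,150 excess over $60,000 is $2,423; credit = $4,100 − $2,423 = $1,677.
Childcare Subsidy: $181,150 meets or exceeds the $49,200 cutoff, so the credit is $0.
Total: $4,437 + $1,677 + $0 = $6,114.

$6,114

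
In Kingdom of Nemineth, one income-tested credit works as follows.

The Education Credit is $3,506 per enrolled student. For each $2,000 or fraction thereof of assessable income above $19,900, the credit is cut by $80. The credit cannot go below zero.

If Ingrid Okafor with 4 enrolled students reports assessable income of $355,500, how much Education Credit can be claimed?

Education Credit: base = 4 × $3,506 = $14,024. income exceeds $19,900 by $335,600, which is 168 full-or-partial $2,000 increments; reduction = 168 × $80 = $13,440, leaving $584.

$584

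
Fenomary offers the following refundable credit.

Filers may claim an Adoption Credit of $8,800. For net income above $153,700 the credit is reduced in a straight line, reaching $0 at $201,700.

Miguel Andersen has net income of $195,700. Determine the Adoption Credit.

$1,100

Adoption Credit: $195,700 is $42,000 into a $48,000 phase-out range, leaving 6,000/48,000 of the credit: $8,800 × 6,000/48,000 = $1,100.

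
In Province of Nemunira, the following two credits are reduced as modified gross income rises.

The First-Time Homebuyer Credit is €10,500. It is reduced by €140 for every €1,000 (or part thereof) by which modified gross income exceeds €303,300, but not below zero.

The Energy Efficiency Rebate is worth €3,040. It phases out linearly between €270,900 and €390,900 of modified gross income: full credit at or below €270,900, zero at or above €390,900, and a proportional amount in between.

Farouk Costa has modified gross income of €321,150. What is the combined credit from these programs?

First-Time Homebuyer Credit: income exceeds €303,300 by €17,850, which is 18 full-or-partial €1,000 increments; reduction = 18 × €140 = €2,520, leaving €7,980.
Energy Efficiency Rebate: €321,150 is €50,250 into a €120,000 phase-out range, leaving 69,750/120,000 of the credit: €3,040 × 69,750/120,000 = €1,767.
Total: €7,980 + €1,767 = €9,747.

€9,747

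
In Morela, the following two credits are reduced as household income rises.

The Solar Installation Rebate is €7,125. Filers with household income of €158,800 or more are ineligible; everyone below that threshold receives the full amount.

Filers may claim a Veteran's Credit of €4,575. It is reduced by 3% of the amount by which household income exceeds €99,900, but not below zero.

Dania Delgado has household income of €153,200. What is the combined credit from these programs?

Solar Installation Rebate: €153,200 is below the €158,800 cutoff, so the full €7,125 applies.
Veteran's Credit: 3% of the €53,300 excess over €99,900 is €1,599; credit = €4,575 − €1,599 = €2,976.
Total: €7,125 + €2,976 = €10,101.

€10,101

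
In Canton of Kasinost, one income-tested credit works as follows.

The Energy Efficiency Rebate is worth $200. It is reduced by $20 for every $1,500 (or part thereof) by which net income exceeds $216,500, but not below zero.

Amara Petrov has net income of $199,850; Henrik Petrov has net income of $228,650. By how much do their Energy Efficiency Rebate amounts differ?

$180

Amara ($199,850): Energy Efficiency Rebate: $199,850 is at or below the $216,500 threshold, so the full $200 applies.
Henrik ($228,650): Energy Efficiency Rebate: income exceeds $216,500 by $12,150, which is 9 full-or-partial $1,500 increments; reduction = 9 × $20 = $180, leaving $20.
Difference: |$200 − $20| = $180.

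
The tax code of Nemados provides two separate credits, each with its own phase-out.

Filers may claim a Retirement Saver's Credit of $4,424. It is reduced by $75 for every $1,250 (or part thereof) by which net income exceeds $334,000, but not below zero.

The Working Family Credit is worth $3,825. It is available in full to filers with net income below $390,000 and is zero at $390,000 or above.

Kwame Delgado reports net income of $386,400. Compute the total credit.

$5,099

Retirement Saver's Credit: income exceeds $334,000 by $52,400, which is 42 full-or-partial $1,250 increments; reduction = 42 × $75 = $3,150, leaving $1,274.
Working Family Credit: $386,400 is below the $390,000 cutoff, so the full $3,825 applies.
Total: $1,274 + $3,825 = $5,099.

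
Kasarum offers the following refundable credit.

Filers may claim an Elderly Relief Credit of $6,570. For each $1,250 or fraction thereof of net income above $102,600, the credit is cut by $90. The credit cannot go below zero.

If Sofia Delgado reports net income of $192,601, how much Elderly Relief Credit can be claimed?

$0

Elderly Relief Credit: income exceeds $102,600 by $90,001 → 73 increments × $90 = $6,570 ≥ base, so the credit is $0.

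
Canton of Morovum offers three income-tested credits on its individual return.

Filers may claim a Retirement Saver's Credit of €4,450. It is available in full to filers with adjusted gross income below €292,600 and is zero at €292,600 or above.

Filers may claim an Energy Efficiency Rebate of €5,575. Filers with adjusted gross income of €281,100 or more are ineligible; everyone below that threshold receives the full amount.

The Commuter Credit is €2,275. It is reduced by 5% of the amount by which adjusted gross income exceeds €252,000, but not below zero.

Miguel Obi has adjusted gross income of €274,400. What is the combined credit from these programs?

€11,180

Retirement Saver's Credit: €274,400 is below the €292,600 cutoff, so the full €4,450 applies.
Energy Efficiency Rebate: €274,400 is below the €281,100 cutoff, so the full €5,575 applies.
Commuter Credit: 5% of the €22,400 excess over €252,000 is €1,120; credit = €2,275 − €1,120 = €1,155.
Total: €4,450 + €5,575 + €1,155 = €11,180.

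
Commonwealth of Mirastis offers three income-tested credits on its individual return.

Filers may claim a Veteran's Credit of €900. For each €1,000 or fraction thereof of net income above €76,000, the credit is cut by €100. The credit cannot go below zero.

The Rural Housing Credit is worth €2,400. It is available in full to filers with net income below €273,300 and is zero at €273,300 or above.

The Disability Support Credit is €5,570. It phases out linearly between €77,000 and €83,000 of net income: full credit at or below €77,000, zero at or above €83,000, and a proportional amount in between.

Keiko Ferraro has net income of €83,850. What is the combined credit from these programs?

€2,500

Veteran's Credit: income exceeds €76,000 by €7,850, which is 8 full-or-partial €1,000 increments; reduction = 8 × €100 = €800, leaving €100.
Rural Housing Credit: €83,850 is below the €273,300 cutoff, so the full €2,400 applies.
Disability Support Credit: €83,850 is at or above €83,000, so the credit is €0.
Total: €100 + €2,400 + €0 = €2,500.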